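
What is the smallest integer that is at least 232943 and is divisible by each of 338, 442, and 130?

The integer must be a common multiple of 338, 442, and 130, so a multiple of their LCM.
338 = 2 × 13^2
442 = 2 × 13 × 17
130 = 2 × 5 × 13
LCM(338, 442, 130) = 2 × 5 × 13^2 × 17 = 28730.
Smallest multiple of 28730 that is ≥ 232943: ⌈232943/28730⌉ × 28730 = 9 × 28730 = 258570.

258570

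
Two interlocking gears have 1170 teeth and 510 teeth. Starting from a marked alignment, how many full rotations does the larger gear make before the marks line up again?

17 rotations

The first common completion time is the LCM of the periods.
1170 = 2 × 3^2 × 5 × 13
510 = 2 × 3 × 5 × 17
LCM(1170, 510) = 2 × 3^2 × 5 × 13 × 17 = 19890.
Rotations for period 1170: 19890 / 1170 = 17.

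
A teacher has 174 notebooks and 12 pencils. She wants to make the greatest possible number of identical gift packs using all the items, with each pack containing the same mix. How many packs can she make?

By the Euclidean algorithm:
174 = 14 × 12 + 6
12 = 2 × 6 + 0
gcd(174, 12) = 6.

6 packs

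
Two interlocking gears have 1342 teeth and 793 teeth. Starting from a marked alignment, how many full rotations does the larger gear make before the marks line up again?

13 rotations

They are all back at their starting positions together after one LCM of the periods.
1342 = 2 × 11 × 61
793 = 13 × 61
LCM(1342, 793) = 2 × 11 × 13 × 61 = 17446.
Rotations for period 1342: 17446 / 1342 = 13.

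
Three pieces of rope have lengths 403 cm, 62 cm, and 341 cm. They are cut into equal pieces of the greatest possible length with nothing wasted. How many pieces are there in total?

Piece length = gcd(403, 62, 341).
403 = 13 × 31
62 = 2 × 31
341 = 11 × 31
gcd(403, 62, 341) = 31.
Total pieces = 403/31 + 62/31 + 341/31 = 13 + 2 + 11 = 26.

26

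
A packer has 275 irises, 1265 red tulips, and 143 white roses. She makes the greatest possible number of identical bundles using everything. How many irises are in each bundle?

Number of bundles = gcd(275, 1265, 143).
275 = 5^2 × 11
1265 = 5 × 11 × 23
143 = 11 × 13
gcd(275, 1265, 143) = 11.
irises per bundle = 275 / 11 = 25.

25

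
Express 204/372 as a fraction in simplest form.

17/31

204 = 2^2 × 3 × 17
372 = 2^2 × 3 × 31
gcd(204, 372) = 2^2 × 3 = 12.
Divide numerator and denominator by 12: 204/372 = 17/31.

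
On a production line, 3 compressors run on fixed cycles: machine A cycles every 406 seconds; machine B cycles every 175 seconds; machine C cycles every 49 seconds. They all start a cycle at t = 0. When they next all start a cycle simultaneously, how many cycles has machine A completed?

175 cycles

The first common completion time is the LCM of the periods.
406 = 2 × 7 × 29
175 = 5^2 × 7
49 = 7^2
LCM(406, 175, 49) = 2 × 5^2 × 7^2 × 29 = 71050.
Cycles for period 406: 71050 / 406 = 175.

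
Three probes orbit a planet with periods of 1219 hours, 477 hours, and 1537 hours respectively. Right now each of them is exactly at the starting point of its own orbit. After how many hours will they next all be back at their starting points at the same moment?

The first simultaneous occurrence is after LCM of the individual periods.
1219 = 23 × 53
477 = 3^2 × 53
1537 = 29 × 53
LCM(1219, 477, 1537) = 3^2 × 23 × 29 × 53 = 318159.

318159 hours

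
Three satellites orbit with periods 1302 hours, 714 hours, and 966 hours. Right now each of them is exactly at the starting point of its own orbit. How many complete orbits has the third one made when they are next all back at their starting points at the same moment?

527 orbits

The first common completion time is the LCM of the periods.
1302 = 2 × 3 × 7 × 31
714 = 2 × 3 × 7 × 17
966 = 2 × 3 × 7 × 23
LCM(1302, 714, 966) = 2 × 3 × 7 × 17 × 23 × 31 = 509082.
Orbits for period 966: 509082 / 966 = 527.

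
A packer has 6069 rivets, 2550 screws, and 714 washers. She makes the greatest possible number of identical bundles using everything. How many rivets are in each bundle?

119

Number of bundles = gcd(6069, 2550, 714).
6069 = 3 × 7 × 17^2
2550 = 2 × 3 × 5^2 × 17
714 = 2 × 3 × 7 × 17
gcd(6069, 2550, 714) = 3 × 17 = 51.
rivets per bundle = 6069 / 51 = 119.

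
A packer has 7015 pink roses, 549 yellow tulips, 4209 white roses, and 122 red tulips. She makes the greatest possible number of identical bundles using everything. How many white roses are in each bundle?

Number of bundles = gcd(7015, 549, 4209, 122).
7015 = 5 × 23 × 61
549 = 3^2 × 61
4209 = 3 × 23 × 61
122 = 2 × 61
gcd(7015, 549, 4209, 122) = 61.
white roses per bundle = 4209 / 61 = 69.

69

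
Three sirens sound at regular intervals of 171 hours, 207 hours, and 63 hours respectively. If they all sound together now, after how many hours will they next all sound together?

The first simultaneous occurrence is after LCM of the individual periods.
171 = 3^2 × 19
207 = 3^2 × 23
63 = 3^2 × 7
LCM(171, 207, 63) = 3^2 × 7 × 19 × 23 = 27531.

27531 hours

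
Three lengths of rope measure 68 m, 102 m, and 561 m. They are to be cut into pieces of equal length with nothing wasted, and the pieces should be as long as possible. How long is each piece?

The greatest length dividing all of 68, 102, and 561 is their gcd.
68 = 2^2 × 17
102 = 2 × 3 × 17
561 = 3 × 11 × 17
gcd(68, 102, 561) = 17.

17 m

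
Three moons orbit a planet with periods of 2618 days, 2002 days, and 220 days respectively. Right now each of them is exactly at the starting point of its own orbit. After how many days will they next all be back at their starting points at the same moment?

We need the least common multiple of the intervals.
2618 = 2 × 7 × 11 × 17
2002 = 2 × 7 × 11 × 13
220 = 2^2 × 5 × 11
LCM(2618, 2002, 220) = 2^2 × 5 × 7 × 11 × 13 × 17 = 340340.

340340 days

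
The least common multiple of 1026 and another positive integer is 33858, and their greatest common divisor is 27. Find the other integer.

891

gcd × lcm = product of the two integers, so the other integer is (27 × 33858) / 1026 = 891.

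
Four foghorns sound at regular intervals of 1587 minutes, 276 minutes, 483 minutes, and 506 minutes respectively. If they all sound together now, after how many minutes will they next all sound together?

They coincide at every common multiple of the periods; the first is the LCM.
1587 = 3 × 23^2
276 = 2^2 × 3 × 23
483 = 3 × 7 × 23
506 = 2 × 11 × 23
LCM(1587, 276, 483, 506) = 2^2 × 3 × 7 × 11 × 23^2 = 488796.

488796 minutes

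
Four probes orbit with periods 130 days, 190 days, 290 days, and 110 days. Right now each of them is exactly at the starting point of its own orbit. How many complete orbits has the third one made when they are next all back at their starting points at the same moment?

2717 orbits

The first common completion time is the LCM of the periods.
130 = 2 × 5 × 13
190 = 2 × 5 × 19
290 = 2 × 5 × 29
110 = 2 × 5 × 11
LCM(130, 190, 290, 110) = 2 × 5 × 11 × 13 × 19 × 29 = 787930.
Orbits for period 290: 787930 / 290 = 2717.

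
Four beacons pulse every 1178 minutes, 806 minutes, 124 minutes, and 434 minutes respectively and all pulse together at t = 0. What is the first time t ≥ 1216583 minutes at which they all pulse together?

1286376 minutes

Joint pulses occur at multiples of LCM(1178, 806, 124, 434).
1178 = 2 × 19 × 31
806 = 2 × 13 × 31
124 = 2^2 × 31
434 = 2 × 7 × 31
LCM(1178, 806, 124, 434) = 2^2 × 7 × 13 × 19 × 31 = 214396.
Smallest multiple of 214396 that is ≥ 1216583: ⌈1216583/214396⌉ × 214396 = 6 × 214396 = 1286376.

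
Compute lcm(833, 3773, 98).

128282

833 = 7^2 × 17
3773 = 7^3 × 11
98 = 2 × 7^2
LCM(833, 3773, 98) = 2 × 7^3 × 11 × 17 = 128282.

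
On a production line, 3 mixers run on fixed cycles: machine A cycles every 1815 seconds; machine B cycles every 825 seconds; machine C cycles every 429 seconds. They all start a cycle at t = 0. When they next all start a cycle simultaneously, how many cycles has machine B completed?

143 cycles

They are all back at their starting positions together after one LCM of the periods.
1815 = 3 × 5 × 11^2
825 = 3 × 5^2 × 11
429 = 3 × 11 × 13
LCM(1815, 825, 429) = 3 × 5^2 × 11^2 × 13 = 117975.
Cycles for period 825: 117975 / 825 = 143.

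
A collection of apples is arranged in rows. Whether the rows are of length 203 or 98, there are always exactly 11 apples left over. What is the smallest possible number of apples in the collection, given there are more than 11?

N − 11 must be a common multiple of 203 and 98.
203 = 7 × 29
98 = 2 × 7^2
LCM(203, 98) = 2 × 7^2 × 29 = 2842.
Smallest N > 11 is LCM + 11 = 2842 + 11 = 2853.

2853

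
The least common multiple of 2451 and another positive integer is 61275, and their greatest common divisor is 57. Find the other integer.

1425

gcd × lcm = product of the two integers, so the other integer is (57 × 61275) / 2451 = 1425.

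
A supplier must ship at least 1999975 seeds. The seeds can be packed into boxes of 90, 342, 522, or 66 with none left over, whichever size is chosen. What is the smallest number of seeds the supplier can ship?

2181960

The number of seeds must be a common multiple of 90, 342, 522, and 66, so a multiple of their LCM.
90 = 2 × 3^2 × 5
342 = 2 × 3^2 × 19
522 = 2 × 3^2 × 29
66 = 2 × 3 × 11
LCM(90, 342, 522, 66) = 2 × 3^2 × 5 × 11 × 19 × 29 = 545490.
Smallest multiple of 545490 that is ≥ 1999975: ⌈1999975/545490⌉ × 545490 = 4 × 545490 = 2181960.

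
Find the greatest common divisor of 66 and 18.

66 = 2 × 3 × 11
18 = 2 × 3^2
gcd(66, 18) = 2 × 3 = 6.

6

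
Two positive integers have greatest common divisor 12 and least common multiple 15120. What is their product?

For any two positive integers, gcd × lcm = product = 12 × 15120 = 181440.

181440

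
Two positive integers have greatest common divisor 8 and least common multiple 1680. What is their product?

For any two positive integers, gcd × lcm = product = 8 × 1680 = 13440.

13440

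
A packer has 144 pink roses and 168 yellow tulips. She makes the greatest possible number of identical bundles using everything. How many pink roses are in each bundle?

Number of bundles = gcd(144, 168).
144 = 2^4 × 3^2
168 = 2^3 × 3 × 7
gcd(144, 168) = 2^3 × 3 = 24.
pink roses per bundle = 144 / 24 = 6.

6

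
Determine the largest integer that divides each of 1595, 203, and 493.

29

1595 = 5 × 11 × 29
203 = 7 × 29
493 = 17 × 29
gcd(1595, 203, 493) = 29.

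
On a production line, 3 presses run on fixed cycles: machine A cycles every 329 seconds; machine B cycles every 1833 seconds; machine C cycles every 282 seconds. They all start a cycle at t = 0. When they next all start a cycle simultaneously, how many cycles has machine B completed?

All finish a whole number of cycles simultaneously at t = LCM of the periods.
329 = 7 × 47
1833 = 3 × 13 × 47
282 = 2 × 3 × 47
LCM(329, 1833, 282) = 2 × 3 × 7 × 13 × 47 = 25662.
Cycles for period 1833: 25662 / 1833 = 14.

14 cycles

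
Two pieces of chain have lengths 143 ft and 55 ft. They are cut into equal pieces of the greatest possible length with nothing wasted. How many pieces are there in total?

Piece length = gcd(143, 55).
143 = 11 × 13
55 = 5 × 11
gcd(143, 55) = 11.
Total pieces = 143/11 + 55/11 = 13 + 5 = 18.

18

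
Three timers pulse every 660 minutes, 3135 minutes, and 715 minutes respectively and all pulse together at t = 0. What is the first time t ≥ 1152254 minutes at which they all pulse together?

1304160 minutes

Joint pulses occur at multiples of LCM(660, 3135, 715).
660 = 2^2 × 3 × 5 × 11
3135 = 3 × 5 × 11 × 19
715 = 5 × 11 × 13
LCM(660, 3135, 715) = 2^2 × 3 × 5 × 11 × 13 × 19 = 163020.
Smallest multiple of 163020 that is ≥ 1152254: ⌈1152254/163020⌉ × 163020 = 8 × 163020 = 1304160.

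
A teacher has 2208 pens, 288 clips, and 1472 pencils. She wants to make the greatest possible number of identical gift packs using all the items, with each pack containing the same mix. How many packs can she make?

32 packs

The pack count must divide each quantity, so the greatest is gcd(2208, 288, 1472).
2208 = 2^5 × 3 × 23
288 = 2^5 × 3^2
1472 = 2^6 × 23
gcd(2208, 288, 1472) = 2^5 = 32.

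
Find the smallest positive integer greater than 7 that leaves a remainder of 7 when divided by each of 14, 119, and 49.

1673

N − 7 must be a common multiple of 14, 119, and 49.
14 = 2 × 7
119 = 7 × 17
49 = 7^2
LCM(14, 119, 49) = 2 × 7^2 × 17 = 1666.
Smallest N > 7 is LCM + 7 = 1666 + 7 = 1673.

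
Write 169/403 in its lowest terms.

169 = 13^2
403 = 13 × 31
gcd(169, 403) = 13.
Divide numerator and denominator by 13: 169/403 = 13/31.

13/31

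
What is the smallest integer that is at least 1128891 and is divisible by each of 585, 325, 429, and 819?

The integer must be a common multiple of 585, 325, 429, and 819, so a multiple of their LCM.
585 = 3^2 × 5 × 13
325 = 5^2 × 13
429 = 3 × 11 × 13
819 = 3^2 × 7 × 13
LCM(585, 325, 429, 819) = 3^2 × 5^2 × 7 × 11 × 13 = 225225.
Smallest multiple of 225225 that is ≥ 1128891: ⌈1128891/225225⌉ × 225225 = 6 × 225225 = 1351350.

1351350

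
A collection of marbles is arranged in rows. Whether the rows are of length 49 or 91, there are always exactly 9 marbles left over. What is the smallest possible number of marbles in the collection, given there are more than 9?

N − 9 must be a common multiple of 49 and 91.
49 = 7^2
91 = 7 × 13
LCM(49, 91) = 7^2 × 13 = 637.
Smallest N > 9 is LCM + 9 = 637 + 9 = 646.

646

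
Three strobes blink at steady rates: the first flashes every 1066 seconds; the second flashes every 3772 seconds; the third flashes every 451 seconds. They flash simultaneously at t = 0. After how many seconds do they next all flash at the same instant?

539396 seconds

We need the least common multiple of the intervals.
1066 = 2 × 13 × 41
3772 = 2^2 × 23 × 41
451 = 11 × 41
LCM(1066, 3772, 451) = 2^2 × 11 × 13 × 23 × 41 = 539396.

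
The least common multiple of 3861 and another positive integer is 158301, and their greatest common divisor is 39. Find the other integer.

gcd × lcm = product of the two integers, so the other integer is (39 × 158301) / 3861 = 1599.

1599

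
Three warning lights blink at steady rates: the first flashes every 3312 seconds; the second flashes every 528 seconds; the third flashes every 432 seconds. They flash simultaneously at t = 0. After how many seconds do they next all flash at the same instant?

109296 seconds

We need the least common multiple of the intervals.
3312 = 2^4 × 3^2 × 23
528 = 2^4 × 3 × 11
432 = 2^4 × 3^3
LCM(3312, 528, 432) = 2^4 × 3^3 × 11 × 23 = 109296.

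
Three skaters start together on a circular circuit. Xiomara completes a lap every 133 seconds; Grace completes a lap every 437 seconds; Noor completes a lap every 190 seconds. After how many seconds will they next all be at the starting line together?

The first simultaneous occurrence is after LCM of the individual periods.
133 = 7 × 19
437 = 19 × 23
190 = 2 × 5 × 19
LCM(133, 437, 190) = 2 × 5 × 7 × 19 × 23 = 30590.

30590 seconds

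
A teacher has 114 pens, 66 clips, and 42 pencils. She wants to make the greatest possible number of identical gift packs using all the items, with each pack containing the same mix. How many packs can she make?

The pack count must divide each quantity, so the greatest is gcd(114, 66, 42).
114 = 2 × 3 × 19
66 = 2 × 3 × 11
42 = 2 × 3 × 7
gcd(114, 66, 42) = 2 × 3 = 6.

6 packs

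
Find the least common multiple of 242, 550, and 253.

242 = 2 × 11^2
550 = 2 × 5^2 × 11
253 = 11 × 23
LCM(242, 550, 253) = 2 × 5^2 × 11^2 × 23 = 139150.

139150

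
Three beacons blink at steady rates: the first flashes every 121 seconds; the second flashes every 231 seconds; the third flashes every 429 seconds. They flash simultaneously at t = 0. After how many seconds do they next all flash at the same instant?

33033 seconds

We need the least common multiple of the intervals.
121 = 11^2
231 = 3 × 7 × 11
429 = 3 × 11 × 13
LCM(121, 231, 429) = 3 × 7 × 11^2 × 13 = 33033.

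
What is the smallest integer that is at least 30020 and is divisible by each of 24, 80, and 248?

37200

The integer must be a common multiple of 24, 80, and 248, so a multiple of their LCM.
24 = 2^3 × 3
80 = 2^4 × 5
248 = 2^3 × 31
LCM(24, 80, 248) = 2^4 × 3 × 5 × 31 = 7440.
Smallest multiple of 7440 that is ≥ 30020: ⌈30020/7440⌉ × 7440 = 5 × 7440 = 37200.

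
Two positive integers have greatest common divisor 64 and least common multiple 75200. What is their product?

For any two positive integers, gcd × lcm = product = 64 × 75200 = 4812800.

4812800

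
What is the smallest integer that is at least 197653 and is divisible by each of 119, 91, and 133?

The integer must be a common multiple of 119, 91, and 133, so a multiple of their LCM.
119 = 7 × 17
91 = 7 × 13
133 = 7 × 19
LCM(119, 91, 133) = 7 × 13 × 17 × 19 = 29393.
Smallest multiple of 29393 that is ≥ 197653: ⌈197653/29393⌉ × 29393 = 7 × 29393 = 205751.

205751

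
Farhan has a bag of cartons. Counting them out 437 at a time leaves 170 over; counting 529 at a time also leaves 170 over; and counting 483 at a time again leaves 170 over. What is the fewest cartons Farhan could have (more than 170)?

211241

N − 170 must be a common multiple of 437, 529, and 483.
437 = 19 × 23
529 = 23^2
483 = 3 × 7 × 23
LCM(437, 529, 483) = 3 × 7 × 19 × 23^2 = 211071.
Smallest N > 170 is LCM + 170 = 211071 + 170 = 211241.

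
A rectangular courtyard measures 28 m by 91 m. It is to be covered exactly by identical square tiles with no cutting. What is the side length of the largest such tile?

7 m

By the Euclidean algorithm:
91 = 3 × 28 + 7
28 = 4 × 7 + 0
gcd(28, 91) = 7.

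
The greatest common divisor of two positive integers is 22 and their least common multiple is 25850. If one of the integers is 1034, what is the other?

550

For two integers, gcd × lcm = product, so the other is (22 × 25850) / 1034 = 568700 / 1034 = 550.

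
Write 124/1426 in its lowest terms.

2/23

124 = 2^2 × 31
1426 = 2 × 23 × 31
gcd(124, 1426) = 2 × 31 = 62.
Divide numerator and denominator by 62: 124/1426 = 2/23.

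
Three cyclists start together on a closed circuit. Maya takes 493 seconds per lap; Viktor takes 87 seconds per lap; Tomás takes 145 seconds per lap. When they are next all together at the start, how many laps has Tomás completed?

They are all back at their starting positions together after one LCM of the periods.
493 = 17 × 29
87 = 3 × 29
145 = 5 × 29
LCM(493, 87, 145) = 3 × 5 × 17 × 29 = 7395.
Laps for period 145: 7395 / 145 = 51.

51 laps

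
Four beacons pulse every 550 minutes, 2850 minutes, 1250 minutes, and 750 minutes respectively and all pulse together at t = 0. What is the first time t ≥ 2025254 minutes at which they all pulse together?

Joint pulses occur at multiples of LCM(550, 2850, 1250, 750).
550 = 2 × 5^2 × 11
2850 = 2 × 3 × 5^2 × 19
1250 = 2 × 5^4
750 = 2 × 3 × 5^3
LCM(550, 2850, 1250, 750) = 2 × 3 × 5^4 × 11 × 19 = 783750.
Smallest multiple of 783750 that is ≥ 2025254: ⌈2025254/783750⌉ × 783750 = 3 × 783750 = 2351250.

2351250 minutes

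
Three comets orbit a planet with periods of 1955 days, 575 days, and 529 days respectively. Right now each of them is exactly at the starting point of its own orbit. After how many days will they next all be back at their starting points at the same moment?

We need the least common multiple of the intervals.
1955 = 5 × 17 × 23
575 = 5^2 × 23
529 = 23^2
LCM(1955, 575, 529) = 5^2 × 17 × 23^2 = 224825.

224825 days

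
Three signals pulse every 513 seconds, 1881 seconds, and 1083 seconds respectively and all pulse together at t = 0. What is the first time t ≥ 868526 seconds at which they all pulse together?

Joint pulses occur at multiples of LCM(513, 1881, 1083).
513 = 3^3 × 19
1881 = 3^2 × 11 × 19
1083 = 3 × 19^2
LCM(513, 1881, 1083) = 3^3 × 11 × 19^2 = 107217.
Smallest multiple of 107217 that is ≥ 868526: ⌈868526/107217⌉ × 107217 = 9 × 107217 = 964953.

964953 seconds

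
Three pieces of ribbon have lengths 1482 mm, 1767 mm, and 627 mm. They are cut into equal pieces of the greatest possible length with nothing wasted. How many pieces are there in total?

Piece length = gcd(1482, 1767, 627).
1482 = 2 × 3 × 13 × 19
1767 = 3 × 19 × 31
627 = 3 × 11 × 19
gcd(1482, 1767, 627) = 3 × 19 = 57.
Total pieces = 1482/57 + 1767/57 + 627/57 = 26 + 31 + 11 = 68.

68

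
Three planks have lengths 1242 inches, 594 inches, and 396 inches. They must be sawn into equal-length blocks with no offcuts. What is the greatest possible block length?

18 inches

This is the greatest common divisor of 1242, 594, and 396.
1242 = 2 × 3^3 × 23
594 = 2 × 3^3 × 11
396 = 2^2 × 3^2 × 11
gcd(1242, 594, 396) = 2 × 3^2 = 18.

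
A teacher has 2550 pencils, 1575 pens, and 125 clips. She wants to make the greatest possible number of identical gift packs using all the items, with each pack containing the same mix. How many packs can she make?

25 packs

The pack count must divide each quantity, so the greatest is gcd(2550, 1575, 125).
2550 = 2 × 3 × 5^2 × 17
1575 = 3^2 × 5^2 × 7
125 = 5^3
gcd(2550, 1575, 125) = 5^2 = 25.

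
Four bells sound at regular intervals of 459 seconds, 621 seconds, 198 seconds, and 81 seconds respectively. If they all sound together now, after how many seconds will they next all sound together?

The first simultaneous occurrence is after LCM of the individual periods.
459 = 3^3 × 17
621 = 3^3 × 23
198 = 2 × 3^2 × 11
81 = 3^4
LCM(459, 621, 198, 81) = 2 × 3^4 × 11 × 17 × 23 = 696762.

696762 seconds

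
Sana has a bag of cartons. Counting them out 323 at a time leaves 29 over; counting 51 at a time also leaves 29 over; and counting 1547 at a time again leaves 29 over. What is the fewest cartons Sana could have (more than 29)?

N − 29 must be a common multiple of 323, 51, and 1547.
323 = 17 × 19
51 = 3 × 17
1547 = 7 × 13 × 17
LCM(323, 51, 1547) = 3 × 7 × 13 × 17 × 19 = 88179.
Smallest N > 29 is LCM + 29 = 88179 + 29 = 88208.

88208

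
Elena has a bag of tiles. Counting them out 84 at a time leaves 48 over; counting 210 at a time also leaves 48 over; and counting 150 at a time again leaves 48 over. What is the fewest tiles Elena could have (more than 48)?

N − 48 must be a common multiple of 84, 210, and 150.
84 = 2^2 × 3 × 7
210 = 2 × 3 × 5 × 7
150 = 2 × 3 × 5^2
LCM(84, 210, 150) = 2^2 × 3 × 5^2 × 7 = 2100.
Smallest N > 48 is LCM + 48 = 2100 + 48 = 2148.

2148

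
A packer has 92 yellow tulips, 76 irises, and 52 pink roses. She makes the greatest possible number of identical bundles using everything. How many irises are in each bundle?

19

Number of bundles = gcd(92, 76, 52).
92 = 2^2 × 23
76 = 2^2 × 19
52 = 2^2 × 13
gcd(92, 76, 52) = 2^2 = 4.
irises per bundle = 76 / 4 = 19.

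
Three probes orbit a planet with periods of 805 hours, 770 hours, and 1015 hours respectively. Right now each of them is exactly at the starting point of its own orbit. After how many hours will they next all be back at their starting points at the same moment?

513590 hours

They coincide at every common multiple of the periods; the first is the LCM.
805 = 5 × 7 × 23
770 = 2 × 5 × 7 × 11
1015 = 5 × 7 × 29
LCM(805, 770, 1015) = 2 × 5 × 7 × 11 × 23 × 29 = 513590.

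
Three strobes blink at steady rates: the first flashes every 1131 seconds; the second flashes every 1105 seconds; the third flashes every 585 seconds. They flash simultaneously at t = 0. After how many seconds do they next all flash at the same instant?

We need the least common multiple of the intervals.
1131 = 3 × 13 × 29
1105 = 5 × 13 × 17
585 = 3^2 × 5 × 13
LCM(1131, 1105, 585) = 3^2 × 5 × 13 × 17 × 29 = 288405.

288405 seconds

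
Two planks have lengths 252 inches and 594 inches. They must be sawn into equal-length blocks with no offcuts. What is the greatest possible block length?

By the Euclidean algorithm:
594 = 2 × 252 + 90
252 = 2 × 90 + 72
90 = 1 × 72 + 18
72 = 4 × 18 + 0
gcd(252, 594) = 18.

18 inches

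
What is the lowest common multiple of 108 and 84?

108 = 2^2 × 3^3
84 = 2^2 × 3 × 7
LCM(108, 84) = 2^2 × 3^3 × 7 = 756.

756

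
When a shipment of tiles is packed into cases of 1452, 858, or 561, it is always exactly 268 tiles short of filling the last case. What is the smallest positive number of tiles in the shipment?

Being 268 short of a full case of size k means N ≡ −268 (mod k), i.e. N + 268 is a multiple of each size.
1452 = 2^2 × 3 × 11^2
858 = 2 × 3 × 11 × 13
561 = 3 × 11 × 17
LCM(1452, 858, 561) = 2^2 × 3 × 11^2 × 13 × 17 = 320892.
Smallest positive N is 320892 − 268 = 320624.

320624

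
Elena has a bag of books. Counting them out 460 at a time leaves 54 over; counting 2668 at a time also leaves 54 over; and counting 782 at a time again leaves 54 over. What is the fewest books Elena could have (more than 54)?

N − 54 must be a common multiple of 460, 2668, and 782.
460 = 2^2 × 5 × 23
2668 = 2^2 × 23 × 29
782 = 2 × 17 × 23
LCM(460, 2668, 782) = 2^2 × 5 × 17 × 23 × 29 = 226780.
Smallest N > 54 is LCM + 54 = 226780 + 54 = 226834.

226834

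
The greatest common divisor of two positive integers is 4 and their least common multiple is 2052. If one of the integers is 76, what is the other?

For two integers, gcd × lcm = product, so the other is (4 × 2052) / 76 = 8208 / 76 = 108.

108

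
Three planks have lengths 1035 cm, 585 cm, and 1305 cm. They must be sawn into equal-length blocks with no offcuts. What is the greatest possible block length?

This is the greatest common divisor of 1035, 585, and 1305.
1035 = 3^2 × 5 × 23
585 = 3^2 × 5 × 13
1305 = 3^2 × 5 × 29
gcd(1035, 585, 1305) = 3^2 × 5 = 45.

45 cm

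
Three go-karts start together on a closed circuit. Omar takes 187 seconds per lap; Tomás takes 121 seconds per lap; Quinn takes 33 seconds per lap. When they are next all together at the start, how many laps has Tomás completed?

The first common completion time is the LCM of the periods.
187 = 11 × 17
121 = 11^2
33 = 3 × 11
LCM(187, 121, 33) = 3 × 11^2 × 17 = 6171.
Laps for period 121: 6171 / 121 = 51.

51 laps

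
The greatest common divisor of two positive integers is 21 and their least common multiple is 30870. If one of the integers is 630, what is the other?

1029

For two integers, gcd × lcm = product, so the other is (21 × 30870) / 630 = 648270 / 630 = 1029.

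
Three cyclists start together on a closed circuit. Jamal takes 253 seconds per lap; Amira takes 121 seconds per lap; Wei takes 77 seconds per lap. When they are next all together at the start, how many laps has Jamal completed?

They are all back at their starting positions together after one LCM of the periods.
253 = 11 × 23
121 = 11^2
77 = 7 × 11
LCM(253, 121, 77) = 7 × 11^2 × 23 = 19481.
Laps for period 253: 19481 / 253 = 77.

77 laps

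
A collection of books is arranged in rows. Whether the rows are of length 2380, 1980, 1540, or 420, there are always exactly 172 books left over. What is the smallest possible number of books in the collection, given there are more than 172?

N − 172 must be a common multiple of 2380, 1980, 1540, and 420.
2380 = 2^2 × 5 × 7 × 17
1980 = 2^2 × 3^2 × 5 × 11
1540 = 2^2 × 5 × 7 × 11
420 = 2^2 × 3 × 5 × 7
LCM(2380, 1980, 1540, 420) = 2^2 × 3^2 × 5 × 7 × 11 × 17 = 235620.
Smallest N > 172 is LCM + 172 = 235620 + 172 = 235792.

235792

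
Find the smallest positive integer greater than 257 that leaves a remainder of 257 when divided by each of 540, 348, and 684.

N − 257 must be a common multiple of 540, 348, and 684.
540 = 2^2 × 3^3 × 5
348 = 2^2 × 3 × 29
684 = 2^2 × 3^2 × 19
LCM(540, 348, 684) = 2^2 × 3^3 × 5 × 19 × 29 = 297540.
Smallest N > 257 is LCM + 257 = 297540 + 257 = 297797.

297797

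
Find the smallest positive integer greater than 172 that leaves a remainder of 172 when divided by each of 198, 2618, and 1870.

117982

N − 172 must be a common multiple of 198, 2618, and 1870.
198 = 2 × 3^2 × 11
2618 = 2 × 7 × 11 × 17
1870 = 2 × 5 × 11 × 17
LCM(198, 2618, 1870) = 2 × 3^2 × 5 × 7 × 11 × 17 = 117810.
Smallest N > 172 is LCM + 172 = 117810 + 172 = 117982.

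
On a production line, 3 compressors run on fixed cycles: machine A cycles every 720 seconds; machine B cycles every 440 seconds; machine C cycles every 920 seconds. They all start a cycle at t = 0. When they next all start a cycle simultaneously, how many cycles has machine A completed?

The first common completion time is the LCM of the periods.
720 = 2^4 × 3^2 × 5
440 = 2^3 × 5 × 11
920 = 2^3 × 5 × 23
LCM(720, 440, 920) = 2^4 × 3^2 × 5 × 11 × 23 = 182160.
Cycles for period 720: 182160 / 720 = 253.

253 cycles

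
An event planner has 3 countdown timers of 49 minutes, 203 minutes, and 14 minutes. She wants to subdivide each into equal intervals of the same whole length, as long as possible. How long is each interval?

7 minutes

The interval must divide each timer length; the longest such is the gcd.
49 = 7^2
203 = 7 × 29
14 = 2 × 7
gcd(49, 203, 14) = 7.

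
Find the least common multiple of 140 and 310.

140 = 2^2 × 5 × 7
310 = 2 × 5 × 31
LCM(140, 310) = 2^2 × 5 × 7 × 31 = 4340.

4340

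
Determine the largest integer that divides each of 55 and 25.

55 = 5 × 11
25 = 5^2
gcd(55, 25) = 5.

5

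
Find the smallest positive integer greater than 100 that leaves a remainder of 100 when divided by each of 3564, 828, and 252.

573904

N − 100 must be a common multiple of 3564, 828, and 252.
3564 = 2^2 × 3^4 × 11
828 = 2^2 × 3^2 × 23
252 = 2^2 × 3^2 × 7
LCM(3564, 828, 252) = 2^2 × 3^4 × 7 × 11 × 23 = 573804.
Smallest N > 100 is LCM + 100 = 573804 + 100 = 573904.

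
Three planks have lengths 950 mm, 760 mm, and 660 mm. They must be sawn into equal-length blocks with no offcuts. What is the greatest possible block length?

10 mm

This is the greatest common divisor of 950, 760, and 660.
950 = 2 × 5^2 × 19
760 = 2^3 × 5 × 19
660 = 2^2 × 3 × 5 × 11
gcd(950, 760, 660) = 2 × 5 = 10.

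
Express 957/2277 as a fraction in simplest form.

957 = 3 × 11 × 29
2277 = 3^2 × 11 × 23
gcd(957, 2277) = 3 × 11 = 33.
Divide numerator and denominator by 33: 957/2277 = 29/69.

29/69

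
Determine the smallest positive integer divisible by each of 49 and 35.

245

49 = 7^2
35 = 5 × 7
LCM(49, 35) = 5 × 7^2 = 245.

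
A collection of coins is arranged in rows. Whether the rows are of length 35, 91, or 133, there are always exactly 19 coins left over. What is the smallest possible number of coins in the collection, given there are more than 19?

8664

N − 19 must be a common multiple of 35, 91, and 133.
35 = 5 × 7
91 = 7 × 13
133 = 7 × 19
LCM(35, 91, 133) = 5 × 7 × 13 × 19 = 8645.
Smallest N > 19 is LCM + 19 = 8645 + 19 = 8664.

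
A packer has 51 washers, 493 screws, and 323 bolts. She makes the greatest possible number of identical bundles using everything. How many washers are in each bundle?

3

Number of bundles = gcd(51, 493, 323).
51 = 3 × 17
493 = 17 × 29
323 = 17 × 19
gcd(51, 493, 323) = 17.
washers per bundle = 51 / 17 = 3.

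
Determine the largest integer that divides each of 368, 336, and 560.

16

368 = 2^4 × 23
336 = 2^4 × 3 × 7
560 = 2^4 × 5 × 7
gcd(368, 336, 560) = 2^4 = 16.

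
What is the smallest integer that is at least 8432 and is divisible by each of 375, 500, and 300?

The integer must be a common multiple of 375, 500, and 300, so a multiple of their LCM.
375 = 3 × 5^3
500 = 2^2 × 5^3
300 = 2^2 × 3 × 5^2
LCM(375, 500, 300) = 2^2 × 3 × 5^3 = 1500.
Smallest multiple of 1500 that is ≥ 8432: ⌈8432/1500⌉ × 1500 = 6 × 1500 = 9000.

9000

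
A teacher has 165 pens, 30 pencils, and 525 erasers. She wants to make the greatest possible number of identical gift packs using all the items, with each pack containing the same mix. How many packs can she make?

15 packs

The pack count must divide each quantity, so the greatest is gcd(165, 30, 525).
165 = 3 × 5 × 11
30 = 2 × 3 × 5
525 = 3 × 5^2 × 7
gcd(165, 30, 525) = 3 × 5 = 15.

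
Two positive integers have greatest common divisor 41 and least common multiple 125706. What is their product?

5153946

For any two positive integers, gcd × lcm = product = 41 × 125706 = 5153946.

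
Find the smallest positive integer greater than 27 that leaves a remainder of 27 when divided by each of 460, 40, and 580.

26707

N − 27 must be a common multiple of 460, 40, and 580.
460 = 2^2 × 5 × 23
40 = 2^3 × 5
580 = 2^2 × 5 × 29
LCM(460, 40, 580) = 2^3 × 5 × 23 × 29 = 26680.
Smallest N > 27 is LCM + 27 = 26680 + 27 = 26707.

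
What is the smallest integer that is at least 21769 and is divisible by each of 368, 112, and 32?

The integer must be a common multiple of 368, 112, and 32, so a multiple of their LCM.
368 = 2^4 × 23
112 = 2^4 × 7
32 = 2^5
LCM(368, 112, 32) = 2^5 × 7 × 23 = 5152.
Smallest multiple of 5152 that is ≥ 21769: ⌈21769/5152⌉ × 5152 = 5 × 5152 = 25760.

25760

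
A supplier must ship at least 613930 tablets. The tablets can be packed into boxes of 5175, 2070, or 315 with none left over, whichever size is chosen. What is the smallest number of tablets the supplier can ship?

652050

The number of tablets must be a common multiple of 5175, 2070, and 315, so a multiple of their LCM.
5175 = 3^2 × 5^2 × 23
2070 = 2 × 3^2 × 5 × 23
315 = 3^2 × 5 × 7
LCM(5175, 2070, 315) = 2 × 3^2 × 5^2 × 7 × 23 = 72450.
Smallest multiple of 72450 that is ≥ 613930: ⌈613930/72450⌉ × 72450 = 9 × 72450 = 652050.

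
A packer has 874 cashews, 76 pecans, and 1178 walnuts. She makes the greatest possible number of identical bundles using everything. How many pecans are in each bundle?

2

Number of bundles = gcd(874, 76, 1178).
874 = 2 × 19 × 23
76 = 2^2 × 19
1178 = 2 × 19 × 31
gcd(874, 76, 1178) = 2 × 19 = 38.
pecans per bundle = 76 / 38 = 2.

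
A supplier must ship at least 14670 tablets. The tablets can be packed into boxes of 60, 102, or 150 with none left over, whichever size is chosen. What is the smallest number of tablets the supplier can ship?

15300

The number of tablets must be a common multiple of 60, 102, and 150, so a multiple of their LCM.
60 = 2^2 × 3 × 5
102 = 2 × 3 × 17
150 = 2 × 3 × 5^2
LCM(60, 102, 150) = 2^2 × 3 × 5^2 × 17 = 5100.
Smallest multiple of 5100 that is ≥ 14670: ⌈14670/5100⌉ × 5100 = 3 × 5100 = 15300.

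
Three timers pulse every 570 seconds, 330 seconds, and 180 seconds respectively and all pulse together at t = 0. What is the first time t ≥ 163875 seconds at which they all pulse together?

188100 seconds

Joint pulses occur at multiples of LCM(570, 330, 180).
570 = 2 × 3 × 5 × 19
330 = 2 × 3 × 5 × 11
180 = 2^2 × 3^2 × 5
LCM(570, 330, 180) = 2^2 × 3^2 × 5 × 11 × 19 = 37620.
Smallest multiple of 37620 that is ≥ 163875: ⌈163875/37620⌉ × 37620 = 5 × 37620 = 188100.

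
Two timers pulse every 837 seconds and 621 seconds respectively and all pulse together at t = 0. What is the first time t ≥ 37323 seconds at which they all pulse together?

38502 seconds

Joint pulses occur at multiples of LCM(837, 621).
837 = 3^3 × 31
621 = 3^3 × 23
LCM(837, 621) = 3^3 × 23 × 31 = 19251.
Smallest multiple of 19251 that is ≥ 37323: ⌈37323/19251⌉ × 19251 = 2 × 19251 = 38502.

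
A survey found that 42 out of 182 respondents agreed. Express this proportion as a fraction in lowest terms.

42 = 2 × 3 × 7
182 = 2 × 7 × 13
gcd(42, 182) = 2 × 7 = 14.
Divide numerator and denominator by 14: 42/182 = 3/13.

3/13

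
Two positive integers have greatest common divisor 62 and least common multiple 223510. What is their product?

For any two positive integers, gcd × lcm = product = 62 × 223510 = 13857620.

13857620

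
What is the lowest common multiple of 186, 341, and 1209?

26598

186 = 2 × 3 × 31
341 = 11 × 31
1209 = 3 × 13 × 31
LCM(186, 341, 1209) = 2 × 3 × 11 × 13 × 31 = 26598.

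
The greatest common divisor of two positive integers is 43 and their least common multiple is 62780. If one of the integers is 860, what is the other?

For two integers, gcd × lcm = product, so the other is (43 × 62780) / 860 = 2699540 / 860 = 3139.

3139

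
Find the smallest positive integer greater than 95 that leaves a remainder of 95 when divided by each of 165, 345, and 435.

110150

N − 95 must be a common multiple of 165, 345, and 435.
165 = 3 × 5 × 11
345 = 3 × 5 × 23
435 = 3 × 5 × 29
LCM(165, 345, 435) = 3 × 5 × 11 × 23 × 29 = 110055.
Smallest N > 95 is LCM + 95 = 110055 + 95 = 110150.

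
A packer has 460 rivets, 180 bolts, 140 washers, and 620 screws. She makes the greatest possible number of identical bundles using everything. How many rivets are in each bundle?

23

Number of bundles = gcd(460, 180, 140, 620).
460 = 2^2 × 5 × 23
180 = 2^2 × 3^2 × 5
140 = 2^2 × 5 × 7
620 = 2^2 × 5 × 31
gcd(460, 180, 140, 620) = 2^2 × 5 = 20.
rivets per bundle = 460 / 20 = 23.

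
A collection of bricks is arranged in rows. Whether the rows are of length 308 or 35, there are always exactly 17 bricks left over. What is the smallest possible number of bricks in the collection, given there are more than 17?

N − 17 must be a common multiple of 308 and 35.
308 = 2^2 × 7 × 11
35 = 5 × 7
LCM(308, 35) = 2^2 × 5 × 7 × 11 = 1540.
Smallest N > 17 is LCM + 17 = 1540 + 17 = 1557.

1557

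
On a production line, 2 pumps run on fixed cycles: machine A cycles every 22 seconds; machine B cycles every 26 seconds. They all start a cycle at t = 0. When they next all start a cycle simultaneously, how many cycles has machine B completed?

11 cycles

All finish a whole number of cycles simultaneously at t = LCM of the periods.
22 = 2 × 11
26 = 2 × 13
LCM(22, 26) = 2 × 11 × 13 = 286.
Cycles for period 26: 286 / 26 = 11.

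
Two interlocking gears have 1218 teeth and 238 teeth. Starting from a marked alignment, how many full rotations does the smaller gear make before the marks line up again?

87 rotations

They are all back at their starting positions together after one LCM of the periods.
1218 = 2 × 3 × 7 × 29
238 = 2 × 7 × 17
LCM(1218, 238) = 2 × 3 × 7 × 17 × 29 = 20706.
Rotations for period 238: 20706 / 238 = 87.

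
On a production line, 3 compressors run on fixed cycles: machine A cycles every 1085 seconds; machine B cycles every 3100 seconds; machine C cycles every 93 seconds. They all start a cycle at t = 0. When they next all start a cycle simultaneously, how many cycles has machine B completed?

21 cycles

They are all back at their starting positions together after one LCM of the periods.
1085 = 5 × 7 × 31
3100 = 2^2 × 5^2 × 31
93 = 3 × 31
LCM(1085, 3100, 93) = 2^2 × 3 × 5^2 × 7 × 31 = 65100.
Cycles for period 3100: 65100 / 3100 = 21.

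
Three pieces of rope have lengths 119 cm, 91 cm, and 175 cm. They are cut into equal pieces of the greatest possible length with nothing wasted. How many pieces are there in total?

Piece length = gcd(119, 91, 175).
119 = 7 × 17
91 = 7 × 13
175 = 5^2 × 7
gcd(119, 91, 175) = 7.
Total pieces = 119/7 + 91/7 + 175/7 = 17 + 13 + 25 = 55.

55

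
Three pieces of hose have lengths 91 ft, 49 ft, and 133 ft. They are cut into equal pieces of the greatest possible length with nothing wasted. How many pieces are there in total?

Piece length = gcd(91, 49, 133).
91 = 7 × 13
49 = 7^2
133 = 7 × 19
gcd(91, 49, 133) = 7.
Total pieces = 91/7 + 49/7 + 133/7 = 13 + 7 + 19 = 39.

39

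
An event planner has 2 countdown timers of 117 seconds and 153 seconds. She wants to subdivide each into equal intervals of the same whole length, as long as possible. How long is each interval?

By the Euclidean algorithm:
153 = 1 × 117 + 36
117 = 3 × 36 + 9
36 = 4 × 9 + 0
gcd(117, 153) = 9.

9 seconds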